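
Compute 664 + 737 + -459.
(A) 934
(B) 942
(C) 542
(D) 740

First: 664 + 737 = 1401
Then: 1401 + -459 = 942
B) 942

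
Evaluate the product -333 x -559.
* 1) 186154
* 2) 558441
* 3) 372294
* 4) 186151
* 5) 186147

-333 * -559 = 186147
5) 186147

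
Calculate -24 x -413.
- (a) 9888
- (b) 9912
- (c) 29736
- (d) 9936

-24 * -413 = 9912
b) 9912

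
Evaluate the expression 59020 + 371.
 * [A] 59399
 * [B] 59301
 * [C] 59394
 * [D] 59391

59020 + 371 = 59391
D) 59391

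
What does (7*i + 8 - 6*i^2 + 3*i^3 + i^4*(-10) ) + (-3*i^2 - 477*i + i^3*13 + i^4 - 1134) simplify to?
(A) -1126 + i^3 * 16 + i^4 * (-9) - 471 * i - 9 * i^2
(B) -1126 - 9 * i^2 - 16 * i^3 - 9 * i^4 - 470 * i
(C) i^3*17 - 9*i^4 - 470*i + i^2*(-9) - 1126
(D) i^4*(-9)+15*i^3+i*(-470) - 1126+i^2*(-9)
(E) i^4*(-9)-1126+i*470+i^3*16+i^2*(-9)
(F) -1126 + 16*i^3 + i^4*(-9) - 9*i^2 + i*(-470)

Adding the polynomials and combining like terms:
(7*i + 8 - 6*i^2 + 3*i^3 + i^4*(-10)) + (-3*i^2 - 477*i + i^3*13 + i^4 - 1134)
= -1126 + 16*i^3 + i^4*(-9) - 9*i^2 + i*(-470)
F) -1126 + 16*i^3 + i^4*(-9) - 9*i^2 + i*(-470)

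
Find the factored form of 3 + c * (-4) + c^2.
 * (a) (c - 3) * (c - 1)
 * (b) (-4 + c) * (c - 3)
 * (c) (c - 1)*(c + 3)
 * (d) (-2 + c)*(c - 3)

We need to factor 3 + c * (-4) + c^2.
The factored form is (c - 3) * (c - 1).
a) (c - 3) * (c - 1)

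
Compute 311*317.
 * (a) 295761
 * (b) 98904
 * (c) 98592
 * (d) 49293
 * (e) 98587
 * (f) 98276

311 * 317 = 98587
e) 98587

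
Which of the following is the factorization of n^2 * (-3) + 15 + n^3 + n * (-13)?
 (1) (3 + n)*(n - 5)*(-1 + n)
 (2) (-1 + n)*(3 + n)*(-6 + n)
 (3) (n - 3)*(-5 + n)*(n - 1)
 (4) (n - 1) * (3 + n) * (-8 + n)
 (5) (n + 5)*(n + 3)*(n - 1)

We need to factor n^2 * (-3) + 15 + n^3 + n * (-13).
The factored form is (3 + n)*(n - 5)*(-1 + n).
1) (3 + n)*(n - 5)*(-1 + n)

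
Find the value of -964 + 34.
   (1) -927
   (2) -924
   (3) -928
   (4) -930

-964 + 34 = -930
4) -930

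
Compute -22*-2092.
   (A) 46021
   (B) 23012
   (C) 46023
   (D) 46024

-22 * -2092 = 46024
D) 46024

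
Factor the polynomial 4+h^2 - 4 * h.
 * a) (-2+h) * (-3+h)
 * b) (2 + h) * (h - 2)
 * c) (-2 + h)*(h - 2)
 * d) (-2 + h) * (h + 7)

We need to factor 4+h^2 - 4 * h.
The factored form is (-2 + h)*(h - 2).
c) (-2 + h)*(h - 2)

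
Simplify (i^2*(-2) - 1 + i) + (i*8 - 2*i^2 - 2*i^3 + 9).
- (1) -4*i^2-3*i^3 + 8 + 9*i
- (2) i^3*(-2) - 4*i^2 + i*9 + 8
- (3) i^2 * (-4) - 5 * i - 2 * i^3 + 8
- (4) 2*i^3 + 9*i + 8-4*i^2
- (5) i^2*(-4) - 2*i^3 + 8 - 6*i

Adding the polynomials and combining like terms:
(i^2*(-2) - 1 + i) + (i*8 - 2*i^2 - 2*i^3 + 9)
= i^3*(-2) - 4*i^2 + i*9 + 8
2) i^3*(-2) - 4*i^2 + i*9 + 8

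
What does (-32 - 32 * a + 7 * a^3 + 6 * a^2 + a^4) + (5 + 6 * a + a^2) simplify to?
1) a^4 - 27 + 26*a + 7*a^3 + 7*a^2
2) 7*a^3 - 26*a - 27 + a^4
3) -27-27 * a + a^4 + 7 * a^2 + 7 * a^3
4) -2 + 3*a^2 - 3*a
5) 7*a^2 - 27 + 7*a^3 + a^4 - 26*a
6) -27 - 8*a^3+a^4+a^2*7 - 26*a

Adding the polynomials and combining like terms:
(-32 - 32*a + 7*a^3 + 6*a^2 + a^4) + (5 + 6*a + a^2)
= 7*a^2 - 27 + 7*a^3 + a^4 - 26*a
5) 7*a^2 - 27 + 7*a^3 + a^4 - 26*a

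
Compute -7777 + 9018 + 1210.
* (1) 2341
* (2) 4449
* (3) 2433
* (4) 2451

First: -7777 + 9018 = 1241
Then: 1241 + 1210 = 2451
4) 2451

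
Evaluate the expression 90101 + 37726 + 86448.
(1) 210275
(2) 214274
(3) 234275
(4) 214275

First: 90101 + 37726 = 127827
Then: 127827 + 86448 = 214275
4) 214275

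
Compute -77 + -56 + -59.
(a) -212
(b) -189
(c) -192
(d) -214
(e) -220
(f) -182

First: -77 + -56 = -133
Then: -133 + -59 = -192
c) -192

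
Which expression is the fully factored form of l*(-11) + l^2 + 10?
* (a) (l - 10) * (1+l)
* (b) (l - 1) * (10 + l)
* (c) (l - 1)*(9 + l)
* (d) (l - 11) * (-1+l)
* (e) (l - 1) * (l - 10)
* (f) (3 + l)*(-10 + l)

We need to factor l*(-11) + l^2 + 10.
The factored form is (l - 1) * (l - 10).
e) (l - 1) * (l - 10)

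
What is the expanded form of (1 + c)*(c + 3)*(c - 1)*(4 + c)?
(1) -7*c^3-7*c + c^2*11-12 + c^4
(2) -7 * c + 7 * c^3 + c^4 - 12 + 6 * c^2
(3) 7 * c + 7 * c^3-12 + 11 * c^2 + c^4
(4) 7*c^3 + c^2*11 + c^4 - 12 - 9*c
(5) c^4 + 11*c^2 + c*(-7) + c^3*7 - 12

Expanding (1 + c)*(c + 3)*(c - 1)*(4 + c):
= c^4 + 11*c^2 + c*(-7) + c^3*7 - 12
5) c^4 + 11*c^2 + c*(-7) + c^3*7 - 12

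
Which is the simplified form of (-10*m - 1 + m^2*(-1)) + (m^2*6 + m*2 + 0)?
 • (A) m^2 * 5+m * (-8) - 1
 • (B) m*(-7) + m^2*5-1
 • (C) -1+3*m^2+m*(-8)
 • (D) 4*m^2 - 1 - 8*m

Adding the polynomials and combining like terms:
(-10*m - 1 + m^2*(-1)) + (m^2*6 + m*2 + 0)
= m^2 * 5+m * (-8) - 1
A) m^2 * 5+m * (-8) - 1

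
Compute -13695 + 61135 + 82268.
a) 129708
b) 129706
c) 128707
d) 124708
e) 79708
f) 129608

First: -13695 + 61135 = 47440
Then: 47440 + 82268 = 129708
a) 129708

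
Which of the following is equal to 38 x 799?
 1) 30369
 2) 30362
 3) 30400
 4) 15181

38 * 799 = 30362
2) 30362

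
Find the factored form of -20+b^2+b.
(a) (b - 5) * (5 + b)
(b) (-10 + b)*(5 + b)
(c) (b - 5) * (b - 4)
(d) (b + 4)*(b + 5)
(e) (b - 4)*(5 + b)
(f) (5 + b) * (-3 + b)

We need to factor -20+b^2+b.
The factored form is (b - 4)*(5 + b).
e) (b - 4)*(5 + b)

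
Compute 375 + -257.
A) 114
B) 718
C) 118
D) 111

375 + -257 = 118
C) 118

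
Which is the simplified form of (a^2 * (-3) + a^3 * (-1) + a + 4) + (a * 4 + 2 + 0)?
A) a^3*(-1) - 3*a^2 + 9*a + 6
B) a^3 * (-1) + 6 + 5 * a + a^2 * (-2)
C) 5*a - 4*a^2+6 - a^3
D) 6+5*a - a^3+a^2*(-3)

Adding the polynomials and combining like terms:
(a^2*(-3) + a^3*(-1) + a + 4) + (a*4 + 2 + 0)
= 6+5*a - a^3+a^2*(-3)
D) 6+5*a - a^3+a^2*(-3)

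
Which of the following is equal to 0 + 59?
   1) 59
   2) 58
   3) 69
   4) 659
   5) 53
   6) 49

0 + 59 = 59
1) 59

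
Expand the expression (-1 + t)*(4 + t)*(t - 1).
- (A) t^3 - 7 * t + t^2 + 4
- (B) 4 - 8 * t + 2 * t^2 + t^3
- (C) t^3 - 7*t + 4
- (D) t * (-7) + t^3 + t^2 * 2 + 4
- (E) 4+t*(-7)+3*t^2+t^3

Expanding (-1 + t)*(4 + t)*(t - 1):
= t * (-7) + t^3 + t^2 * 2 + 4
D) t * (-7) + t^3 + t^2 * 2 + 4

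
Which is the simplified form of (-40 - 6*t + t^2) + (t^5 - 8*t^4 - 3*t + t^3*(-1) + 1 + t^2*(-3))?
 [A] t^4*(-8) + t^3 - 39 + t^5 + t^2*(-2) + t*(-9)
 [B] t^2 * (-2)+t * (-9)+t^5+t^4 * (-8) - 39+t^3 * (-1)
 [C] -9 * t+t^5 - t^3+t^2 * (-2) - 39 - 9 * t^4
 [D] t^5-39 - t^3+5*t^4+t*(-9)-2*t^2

Adding the polynomials and combining like terms:
(-40 - 6*t + t^2) + (t^5 - 8*t^4 - 3*t + t^3*(-1) + 1 + t^2*(-3))
= t^2 * (-2)+t * (-9)+t^5+t^4 * (-8) - 39+t^3 * (-1)
B) t^2 * (-2)+t * (-9)+t^5+t^4 * (-8) - 39+t^3 * (-1)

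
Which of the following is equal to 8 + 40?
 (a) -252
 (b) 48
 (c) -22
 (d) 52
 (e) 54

8 + 40 = 48
b) 48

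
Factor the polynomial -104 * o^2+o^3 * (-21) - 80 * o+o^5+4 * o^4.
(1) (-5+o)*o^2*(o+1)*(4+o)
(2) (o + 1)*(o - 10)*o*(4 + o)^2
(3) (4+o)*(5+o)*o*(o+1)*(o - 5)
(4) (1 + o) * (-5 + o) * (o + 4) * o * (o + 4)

We need to factor -104 * o^2+o^3 * (-21) - 80 * o+o^5+4 * o^4.
The factored form is (1 + o) * (-5 + o) * (o + 4) * o * (o + 4).
4) (1 + o) * (-5 + o) * (o + 4) * o * (o + 4)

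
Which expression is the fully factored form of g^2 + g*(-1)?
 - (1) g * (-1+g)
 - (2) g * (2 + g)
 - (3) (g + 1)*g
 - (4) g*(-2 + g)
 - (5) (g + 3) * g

We need to factor g^2 + g*(-1).
The factored form is g * (-1+g).
1) g * (-1+g)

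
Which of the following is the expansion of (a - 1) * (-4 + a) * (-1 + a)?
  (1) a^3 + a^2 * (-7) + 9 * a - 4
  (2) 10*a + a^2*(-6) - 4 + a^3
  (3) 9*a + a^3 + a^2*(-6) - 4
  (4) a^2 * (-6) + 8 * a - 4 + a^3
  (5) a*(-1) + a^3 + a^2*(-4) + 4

Expanding (a - 1) * (-4 + a) * (-1 + a):
= 9*a + a^3 + a^2*(-6) - 4
3) 9*a + a^3 + a^2*(-6) - 4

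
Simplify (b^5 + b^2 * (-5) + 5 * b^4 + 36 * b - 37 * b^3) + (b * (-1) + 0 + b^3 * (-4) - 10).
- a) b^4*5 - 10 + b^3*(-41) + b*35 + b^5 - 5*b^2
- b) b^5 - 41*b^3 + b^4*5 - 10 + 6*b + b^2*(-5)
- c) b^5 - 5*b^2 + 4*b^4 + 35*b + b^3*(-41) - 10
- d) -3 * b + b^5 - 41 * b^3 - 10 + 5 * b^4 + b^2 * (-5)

Adding the polynomials and combining like terms:
(b^5 + b^2*(-5) + 5*b^4 + 36*b - 37*b^3) + (b*(-1) + 0 + b^3*(-4) - 10)
= b^4*5 - 10 + b^3*(-41) + b*35 + b^5 - 5*b^2
a) b^4*5 - 10 + b^3*(-41) + b*35 + b^5 - 5*b^2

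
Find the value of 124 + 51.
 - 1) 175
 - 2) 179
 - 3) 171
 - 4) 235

124 + 51 = 175
1) 175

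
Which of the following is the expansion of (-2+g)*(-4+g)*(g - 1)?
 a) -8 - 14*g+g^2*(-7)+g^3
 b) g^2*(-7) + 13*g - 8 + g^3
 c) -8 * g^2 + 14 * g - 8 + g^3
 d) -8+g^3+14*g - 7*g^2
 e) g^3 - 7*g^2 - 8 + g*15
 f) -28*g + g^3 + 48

Expanding (-2+g)*(-4+g)*(g - 1):
= -8+g^3+14*g - 7*g^2
d) -8+g^3+14*g - 7*g^2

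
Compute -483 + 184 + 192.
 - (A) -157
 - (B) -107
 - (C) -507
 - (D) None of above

First: -483 + 184 = -299
Then: -299 + 192 = -107
B) -107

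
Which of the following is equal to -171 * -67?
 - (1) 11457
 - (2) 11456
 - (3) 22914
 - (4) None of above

-171 * -67 = 11457
1) 11457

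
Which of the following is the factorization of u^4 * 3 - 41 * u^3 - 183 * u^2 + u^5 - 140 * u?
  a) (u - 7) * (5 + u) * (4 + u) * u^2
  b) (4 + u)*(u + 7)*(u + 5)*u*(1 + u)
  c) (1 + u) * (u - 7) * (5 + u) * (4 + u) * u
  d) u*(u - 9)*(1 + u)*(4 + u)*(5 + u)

We need to factor u^4 * 3 - 41 * u^3 - 183 * u^2 + u^5 - 140 * u.
The factored form is (1 + u) * (u - 7) * (5 + u) * (4 + u) * u.
c) (1 + u) * (u - 7) * (5 + u) * (4 + u) * u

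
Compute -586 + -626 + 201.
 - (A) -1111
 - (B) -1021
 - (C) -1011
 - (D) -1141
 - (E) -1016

First: -586 + -626 = -1212
Then: -1212 + 201 = -1011
C) -1011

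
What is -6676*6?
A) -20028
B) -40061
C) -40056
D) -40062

-6676 * 6 = -40056
C) -40056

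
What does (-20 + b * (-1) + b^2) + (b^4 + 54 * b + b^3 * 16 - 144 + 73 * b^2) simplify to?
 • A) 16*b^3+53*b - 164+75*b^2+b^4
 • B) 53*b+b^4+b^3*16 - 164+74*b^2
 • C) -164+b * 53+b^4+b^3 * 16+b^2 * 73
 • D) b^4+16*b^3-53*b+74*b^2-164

Adding the polynomials and combining like terms:
(-20 + b*(-1) + b^2) + (b^4 + 54*b + b^3*16 - 144 + 73*b^2)
= 53*b+b^4+b^3*16 - 164+74*b^2
B) 53*b+b^4+b^3*16 - 164+74*b^2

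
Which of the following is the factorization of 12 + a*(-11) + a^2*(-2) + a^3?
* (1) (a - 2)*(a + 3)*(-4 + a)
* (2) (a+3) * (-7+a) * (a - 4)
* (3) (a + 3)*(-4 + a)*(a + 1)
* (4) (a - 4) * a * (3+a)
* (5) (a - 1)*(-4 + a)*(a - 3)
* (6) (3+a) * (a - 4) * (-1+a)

We need to factor 12 + a*(-11) + a^2*(-2) + a^3.
The factored form is (3+a) * (a - 4) * (-1+a).
6) (3+a) * (a - 4) * (-1+a)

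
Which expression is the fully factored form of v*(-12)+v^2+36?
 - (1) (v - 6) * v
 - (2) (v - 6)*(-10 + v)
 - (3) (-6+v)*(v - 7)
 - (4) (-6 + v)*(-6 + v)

We need to factor v*(-12)+v^2+36.
The factored form is (-6 + v)*(-6 + v).
4) (-6 + v)*(-6 + v)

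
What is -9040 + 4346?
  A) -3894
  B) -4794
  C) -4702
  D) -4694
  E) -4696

-9040 + 4346 = -4694
D) -4694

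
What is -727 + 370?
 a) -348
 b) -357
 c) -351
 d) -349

-727 + 370 = -357
b) -357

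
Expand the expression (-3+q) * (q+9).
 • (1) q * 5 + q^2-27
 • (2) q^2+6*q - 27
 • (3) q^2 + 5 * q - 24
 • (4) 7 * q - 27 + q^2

Expanding (-3+q) * (q+9):
= q^2+6*q - 27
2) q^2+6*q - 27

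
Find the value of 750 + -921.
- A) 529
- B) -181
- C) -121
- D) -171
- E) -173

750 + -921 = -171
D) -171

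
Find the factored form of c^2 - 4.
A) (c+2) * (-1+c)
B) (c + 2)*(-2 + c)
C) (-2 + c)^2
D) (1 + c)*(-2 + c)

We need to factor c^2 - 4.
The factored form is (c + 2)*(-2 + c).
B) (c + 2)*(-2 + c)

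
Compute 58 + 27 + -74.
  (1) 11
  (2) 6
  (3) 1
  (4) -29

First: 58 + 27 = 85
Then: 85 + -74 = 11
1) 11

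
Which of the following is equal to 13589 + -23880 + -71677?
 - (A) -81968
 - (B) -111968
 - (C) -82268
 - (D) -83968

First: 13589 + -23880 = -10291
Then: -10291 + -71677 = -81968
A) -81968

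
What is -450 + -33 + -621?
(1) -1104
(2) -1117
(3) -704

First: -450 + -33 = -483
Then: -483 + -621 = -1104
1) -1104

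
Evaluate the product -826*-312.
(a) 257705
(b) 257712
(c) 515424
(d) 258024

-826 * -312 = 257712
b) 257712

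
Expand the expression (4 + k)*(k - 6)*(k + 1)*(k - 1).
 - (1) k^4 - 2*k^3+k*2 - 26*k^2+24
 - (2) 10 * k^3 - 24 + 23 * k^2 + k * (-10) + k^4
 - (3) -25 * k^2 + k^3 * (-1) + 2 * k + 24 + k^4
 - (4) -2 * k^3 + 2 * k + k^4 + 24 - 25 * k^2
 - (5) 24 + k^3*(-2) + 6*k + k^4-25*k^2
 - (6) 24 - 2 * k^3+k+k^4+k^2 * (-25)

Expanding (4 + k)*(k - 6)*(k + 1)*(k - 1):
= -2 * k^3 + 2 * k + k^4 + 24 - 25 * k^2
4) -2 * k^3 + 2 * k + k^4 + 24 - 25 * k^2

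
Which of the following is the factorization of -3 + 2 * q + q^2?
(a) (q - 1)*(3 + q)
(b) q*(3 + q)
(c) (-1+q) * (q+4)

We need to factor -3 + 2 * q + q^2.
The factored form is (q - 1)*(3 + q).
a) (q - 1)*(3 + q)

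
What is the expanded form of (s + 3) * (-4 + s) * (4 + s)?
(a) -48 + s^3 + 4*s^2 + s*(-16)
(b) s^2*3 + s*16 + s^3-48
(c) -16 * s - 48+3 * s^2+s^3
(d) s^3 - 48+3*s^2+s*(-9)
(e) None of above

Expanding (s + 3) * (-4 + s) * (4 + s):
= -16 * s - 48+3 * s^2+s^3
c) -16 * s - 48+3 * s^2+s^3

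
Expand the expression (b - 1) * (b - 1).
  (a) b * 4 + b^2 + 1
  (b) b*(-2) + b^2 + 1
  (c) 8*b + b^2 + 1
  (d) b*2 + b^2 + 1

Expanding (b - 1) * (b - 1):
= b*(-2) + b^2 + 1
b) b*(-2) + b^2 + 1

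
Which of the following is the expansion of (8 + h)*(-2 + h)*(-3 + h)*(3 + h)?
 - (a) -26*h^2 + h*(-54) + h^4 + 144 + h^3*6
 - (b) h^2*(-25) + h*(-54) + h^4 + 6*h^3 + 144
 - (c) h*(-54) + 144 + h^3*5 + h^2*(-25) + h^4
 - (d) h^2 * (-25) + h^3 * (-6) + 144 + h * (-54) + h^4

Expanding (8 + h)*(-2 + h)*(-3 + h)*(3 + h):
= h^2*(-25) + h*(-54) + h^4 + 6*h^3 + 144
b) h^2*(-25) + h*(-54) + h^4 + 6*h^3 + 144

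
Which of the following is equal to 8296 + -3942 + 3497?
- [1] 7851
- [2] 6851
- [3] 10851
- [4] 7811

First: 8296 + -3942 = 4354
Then: 4354 + 3497 = 7851
1) 7851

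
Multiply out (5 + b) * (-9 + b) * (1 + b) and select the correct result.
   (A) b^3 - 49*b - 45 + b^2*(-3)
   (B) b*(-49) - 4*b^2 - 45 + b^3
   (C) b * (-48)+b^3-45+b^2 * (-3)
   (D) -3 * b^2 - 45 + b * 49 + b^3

Expanding (5 + b) * (-9 + b) * (1 + b):
= b^3 - 49*b - 45 + b^2*(-3)
A) b^3 - 49*b - 45 + b^2*(-3)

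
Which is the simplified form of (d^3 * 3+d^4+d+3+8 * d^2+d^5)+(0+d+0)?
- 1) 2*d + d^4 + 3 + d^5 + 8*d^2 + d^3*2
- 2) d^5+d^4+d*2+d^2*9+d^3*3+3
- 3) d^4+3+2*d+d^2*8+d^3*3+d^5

Adding the polynomials and combining like terms:
(d^3*3 + d^4 + d + 3 + 8*d^2 + d^5) + (0 + d + 0)
= d^4+3+2*d+d^2*8+d^3*3+d^5
3) d^4+3+2*d+d^2*8+d^3*3+d^5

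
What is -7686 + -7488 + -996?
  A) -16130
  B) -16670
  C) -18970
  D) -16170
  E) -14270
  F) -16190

First: -7686 + -7488 = -15174
Then: -15174 + -996 = -16170
D) -16170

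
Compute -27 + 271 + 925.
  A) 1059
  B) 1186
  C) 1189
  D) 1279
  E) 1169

First: -27 + 271 = 244
Then: 244 + 925 = 1169
E) 1169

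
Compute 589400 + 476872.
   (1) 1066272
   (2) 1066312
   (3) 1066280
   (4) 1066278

589400 + 476872 = 1066272
1) 1066272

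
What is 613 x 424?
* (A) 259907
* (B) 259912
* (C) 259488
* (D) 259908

613 * 424 = 259912
B) 259912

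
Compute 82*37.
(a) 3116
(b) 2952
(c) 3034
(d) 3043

82 * 37 = 3034
c) 3034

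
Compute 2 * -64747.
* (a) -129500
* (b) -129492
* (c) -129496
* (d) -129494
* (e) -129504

2 * -64747 = -129494
d) -129494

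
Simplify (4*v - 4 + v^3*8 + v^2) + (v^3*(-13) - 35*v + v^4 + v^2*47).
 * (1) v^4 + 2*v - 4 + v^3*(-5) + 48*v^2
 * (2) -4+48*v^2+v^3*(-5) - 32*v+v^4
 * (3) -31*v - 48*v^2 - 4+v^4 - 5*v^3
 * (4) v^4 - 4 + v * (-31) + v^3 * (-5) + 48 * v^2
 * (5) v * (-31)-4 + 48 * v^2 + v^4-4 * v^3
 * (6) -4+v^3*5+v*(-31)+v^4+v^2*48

Adding the polynomials and combining like terms:
(4*v - 4 + v^3*8 + v^2) + (v^3*(-13) - 35*v + v^4 + v^2*47)
= v^4 - 4 + v * (-31) + v^3 * (-5) + 48 * v^2
4) v^4 - 4 + v * (-31) + v^3 * (-5) + 48 * v^2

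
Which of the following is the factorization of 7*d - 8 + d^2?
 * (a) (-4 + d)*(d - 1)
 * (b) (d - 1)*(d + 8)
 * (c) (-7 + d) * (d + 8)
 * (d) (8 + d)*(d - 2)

We need to factor 7*d - 8 + d^2.
The factored form is (d - 1)*(d + 8).
b) (d - 1)*(d + 8)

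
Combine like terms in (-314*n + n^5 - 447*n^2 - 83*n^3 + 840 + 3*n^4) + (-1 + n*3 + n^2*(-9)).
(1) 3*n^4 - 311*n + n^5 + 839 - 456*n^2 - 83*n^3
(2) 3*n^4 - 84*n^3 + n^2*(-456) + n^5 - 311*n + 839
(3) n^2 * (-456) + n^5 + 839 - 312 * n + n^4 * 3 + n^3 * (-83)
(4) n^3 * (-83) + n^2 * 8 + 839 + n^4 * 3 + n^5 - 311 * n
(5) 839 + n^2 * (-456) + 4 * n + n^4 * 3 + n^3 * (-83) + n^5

Adding the polynomials and combining like terms:
(-314*n + n^5 - 447*n^2 - 83*n^3 + 840 + 3*n^4) + (-1 + n*3 + n^2*(-9))
= 3*n^4 - 311*n + n^5 + 839 - 456*n^2 - 83*n^3
1) 3*n^4 - 311*n + n^5 + 839 - 456*n^2 - 83*n^3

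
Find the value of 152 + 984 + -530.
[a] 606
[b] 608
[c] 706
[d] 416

First: 152 + 984 = 1136
Then: 1136 + -530 = 606
a) 606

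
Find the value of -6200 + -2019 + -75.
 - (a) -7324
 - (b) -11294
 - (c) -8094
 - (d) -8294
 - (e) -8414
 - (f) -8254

First: -6200 + -2019 = -8219
Then: -8219 + -75 = -8294
d) -8294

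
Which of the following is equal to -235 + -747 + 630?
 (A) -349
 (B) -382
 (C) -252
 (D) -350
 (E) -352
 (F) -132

First: -235 + -747 = -982
Then: -982 + 630 = -352
E) -352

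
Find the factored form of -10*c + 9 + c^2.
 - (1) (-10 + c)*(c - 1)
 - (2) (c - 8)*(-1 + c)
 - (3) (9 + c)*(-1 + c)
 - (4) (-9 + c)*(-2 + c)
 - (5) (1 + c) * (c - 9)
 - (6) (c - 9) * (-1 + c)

We need to factor -10*c + 9 + c^2.
The factored form is (c - 9) * (-1 + c).
6) (c - 9) * (-1 + c)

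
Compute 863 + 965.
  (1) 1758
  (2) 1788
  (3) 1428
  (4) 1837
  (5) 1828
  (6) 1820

863 + 965 = 1828
5) 1828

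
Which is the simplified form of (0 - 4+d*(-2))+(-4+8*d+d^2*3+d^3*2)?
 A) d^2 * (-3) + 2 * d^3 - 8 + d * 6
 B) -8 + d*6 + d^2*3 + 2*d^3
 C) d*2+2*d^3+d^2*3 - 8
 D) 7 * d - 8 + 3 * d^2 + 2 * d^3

Adding the polynomials and combining like terms:
(0 - 4 + d*(-2)) + (-4 + 8*d + d^2*3 + d^3*2)
= -8 + d*6 + d^2*3 + 2*d^3
B) -8 + d*6 + d^2*3 + 2*d^3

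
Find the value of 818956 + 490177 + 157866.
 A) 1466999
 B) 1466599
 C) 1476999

First: 818956 + 490177 = 1309133
Then: 1309133 + 157866 = 1466999
A) 1466999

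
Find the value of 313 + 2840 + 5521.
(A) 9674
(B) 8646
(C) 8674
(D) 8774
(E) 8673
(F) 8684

First: 313 + 2840 = 3153
Then: 3153 + 5521 = 8674
C) 8674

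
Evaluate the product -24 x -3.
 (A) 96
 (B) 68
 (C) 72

-24 * -3 = 72
C) 72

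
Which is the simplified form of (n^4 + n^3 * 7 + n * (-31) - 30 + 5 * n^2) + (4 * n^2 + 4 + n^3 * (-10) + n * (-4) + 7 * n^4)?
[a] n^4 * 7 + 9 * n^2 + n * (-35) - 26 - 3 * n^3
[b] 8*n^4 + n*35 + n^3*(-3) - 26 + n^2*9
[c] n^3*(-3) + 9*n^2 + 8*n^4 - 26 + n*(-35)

Adding the polynomials and combining like terms:
(n^4 + n^3*7 + n*(-31) - 30 + 5*n^2) + (4*n^2 + 4 + n^3*(-10) + n*(-4) + 7*n^4)
= n^3*(-3) + 9*n^2 + 8*n^4 - 26 + n*(-35)
c) n^3*(-3) + 9*n^2 + 8*n^4 - 26 + n*(-35)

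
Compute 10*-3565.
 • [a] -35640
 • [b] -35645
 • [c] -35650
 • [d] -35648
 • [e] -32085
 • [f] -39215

10 * -3565 = -35650
c) -35650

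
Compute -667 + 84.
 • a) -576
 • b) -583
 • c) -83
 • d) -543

-667 + 84 = -583
b) -583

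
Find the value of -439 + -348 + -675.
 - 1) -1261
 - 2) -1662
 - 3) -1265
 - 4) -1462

First: -439 + -348 = -787
Then: -787 + -675 = -1462
4) -1462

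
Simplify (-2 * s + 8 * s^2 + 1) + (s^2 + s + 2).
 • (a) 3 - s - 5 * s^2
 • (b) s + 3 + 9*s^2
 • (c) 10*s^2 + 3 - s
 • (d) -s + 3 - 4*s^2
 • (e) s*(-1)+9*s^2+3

Adding the polynomials and combining like terms:
(-2*s + 8*s^2 + 1) + (s^2 + s + 2)
= s*(-1)+9*s^2+3
e) s*(-1)+9*s^2+3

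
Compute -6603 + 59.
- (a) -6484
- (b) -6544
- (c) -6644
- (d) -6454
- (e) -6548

-6603 + 59 = -6544
b) -6544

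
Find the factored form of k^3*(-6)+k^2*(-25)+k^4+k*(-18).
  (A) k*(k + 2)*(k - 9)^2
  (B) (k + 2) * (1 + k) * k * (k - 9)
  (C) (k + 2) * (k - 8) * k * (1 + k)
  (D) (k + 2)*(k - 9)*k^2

We need to factor k^3*(-6)+k^2*(-25)+k^4+k*(-18).
The factored form is (k + 2) * (1 + k) * k * (k - 9).
B) (k + 2) * (1 + k) * k * (k - 9)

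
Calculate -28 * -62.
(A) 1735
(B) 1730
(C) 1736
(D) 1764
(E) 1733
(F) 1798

-28 * -62 = 1736
C) 1736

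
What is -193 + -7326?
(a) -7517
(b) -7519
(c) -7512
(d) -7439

-193 + -7326 = -7519
b) -7519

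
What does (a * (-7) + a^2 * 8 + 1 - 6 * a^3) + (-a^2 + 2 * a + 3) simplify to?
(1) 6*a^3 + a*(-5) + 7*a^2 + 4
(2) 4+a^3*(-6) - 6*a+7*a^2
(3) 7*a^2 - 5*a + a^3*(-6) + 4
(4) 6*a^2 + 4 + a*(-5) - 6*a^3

Adding the polynomials and combining like terms:
(a*(-7) + a^2*8 + 1 - 6*a^3) + (-a^2 + 2*a + 3)
= 7*a^2 - 5*a + a^3*(-6) + 4
3) 7*a^2 - 5*a + a^3*(-6) + 4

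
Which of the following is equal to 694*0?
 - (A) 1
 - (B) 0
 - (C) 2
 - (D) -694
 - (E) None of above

694 * 0 = 0
B) 0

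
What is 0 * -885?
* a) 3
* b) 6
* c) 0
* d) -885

0 * -885 = 0
c) 0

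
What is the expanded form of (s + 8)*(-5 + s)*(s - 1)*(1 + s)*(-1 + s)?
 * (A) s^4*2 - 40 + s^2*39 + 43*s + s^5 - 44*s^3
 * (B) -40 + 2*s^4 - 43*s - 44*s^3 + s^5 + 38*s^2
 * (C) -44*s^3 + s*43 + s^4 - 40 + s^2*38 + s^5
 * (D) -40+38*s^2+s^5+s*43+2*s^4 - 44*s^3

Expanding (s + 8)*(-5 + s)*(s - 1)*(1 + s)*(-1 + s):
= -40+38*s^2+s^5+s*43+2*s^4 - 44*s^3
D) -40+38*s^2+s^5+s*43+2*s^4 - 44*s^3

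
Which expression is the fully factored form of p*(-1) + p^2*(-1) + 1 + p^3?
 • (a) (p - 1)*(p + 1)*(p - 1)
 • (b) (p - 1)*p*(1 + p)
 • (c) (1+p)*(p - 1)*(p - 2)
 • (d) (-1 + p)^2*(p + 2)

We need to factor p*(-1) + p^2*(-1) + 1 + p^3.
The factored form is (p - 1)*(p + 1)*(p - 1).
a) (p - 1)*(p + 1)*(p - 1)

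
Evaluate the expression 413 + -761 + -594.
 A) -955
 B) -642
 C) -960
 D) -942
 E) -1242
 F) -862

First: 413 + -761 = -348
Then: -348 + -594 = -942
D) -942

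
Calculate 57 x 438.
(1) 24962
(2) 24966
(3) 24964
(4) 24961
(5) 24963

57 * 438 = 24966
2) 24966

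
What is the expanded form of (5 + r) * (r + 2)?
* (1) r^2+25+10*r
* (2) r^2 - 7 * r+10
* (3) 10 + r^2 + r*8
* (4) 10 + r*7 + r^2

Expanding (5 + r) * (r + 2):
= 10 + r*7 + r^2
4) 10 + r*7 + r^2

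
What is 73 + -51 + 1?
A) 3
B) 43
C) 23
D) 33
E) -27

First: 73 + -51 = 22
Then: 22 + 1 = 23
C) 23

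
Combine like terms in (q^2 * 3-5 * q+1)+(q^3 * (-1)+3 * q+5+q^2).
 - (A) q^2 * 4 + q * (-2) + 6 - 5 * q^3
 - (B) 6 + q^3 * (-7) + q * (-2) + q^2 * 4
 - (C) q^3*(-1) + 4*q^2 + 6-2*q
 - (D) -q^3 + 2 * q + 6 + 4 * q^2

Adding the polynomials and combining like terms:
(q^2*3 - 5*q + 1) + (q^3*(-1) + 3*q + 5 + q^2)
= q^3*(-1) + 4*q^2 + 6-2*q
C) q^3*(-1) + 4*q^2 + 6-2*q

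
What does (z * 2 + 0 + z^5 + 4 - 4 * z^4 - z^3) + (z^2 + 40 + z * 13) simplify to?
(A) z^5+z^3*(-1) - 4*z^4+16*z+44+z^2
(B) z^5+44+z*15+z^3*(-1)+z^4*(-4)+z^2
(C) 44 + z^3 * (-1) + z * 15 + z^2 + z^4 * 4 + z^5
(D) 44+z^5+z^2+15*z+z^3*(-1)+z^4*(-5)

Adding the polynomials and combining like terms:
(z*2 + 0 + z^5 + 4 - 4*z^4 - z^3) + (z^2 + 40 + z*13)
= z^5+44+z*15+z^3*(-1)+z^4*(-4)+z^2
B) z^5+44+z*15+z^3*(-1)+z^4*(-4)+z^2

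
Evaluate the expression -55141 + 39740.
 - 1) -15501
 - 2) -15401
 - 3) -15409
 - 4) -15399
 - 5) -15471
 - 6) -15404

-55141 + 39740 = -15401
2) -15401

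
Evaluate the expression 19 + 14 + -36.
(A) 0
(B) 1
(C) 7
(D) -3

First: 19 + 14 = 33
Then: 33 + -36 = -3
D) -3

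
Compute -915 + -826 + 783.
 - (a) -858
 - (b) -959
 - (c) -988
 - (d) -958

First: -915 + -826 = -1741
Then: -1741 + 783 = -958
d) -958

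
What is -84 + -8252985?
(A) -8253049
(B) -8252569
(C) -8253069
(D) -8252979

-84 + -8252985 = -8253069
C) -8253069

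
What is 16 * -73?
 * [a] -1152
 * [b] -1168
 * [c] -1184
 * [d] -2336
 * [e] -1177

16 * -73 = -1168
b) -1168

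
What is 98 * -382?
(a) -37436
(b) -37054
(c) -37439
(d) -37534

98 * -382 = -37436
a) -37436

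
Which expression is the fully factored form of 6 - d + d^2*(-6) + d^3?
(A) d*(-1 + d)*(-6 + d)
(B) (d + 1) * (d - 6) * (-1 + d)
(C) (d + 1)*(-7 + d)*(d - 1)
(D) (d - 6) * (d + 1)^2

We need to factor 6 - d + d^2*(-6) + d^3.
The factored form is (d + 1) * (d - 6) * (-1 + d).
B) (d + 1) * (d - 6) * (-1 + d)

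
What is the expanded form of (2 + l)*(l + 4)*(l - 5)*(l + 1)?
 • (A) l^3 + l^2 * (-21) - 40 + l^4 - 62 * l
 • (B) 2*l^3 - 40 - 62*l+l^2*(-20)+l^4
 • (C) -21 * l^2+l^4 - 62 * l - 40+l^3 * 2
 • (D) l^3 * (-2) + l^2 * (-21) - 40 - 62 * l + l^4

Expanding (2 + l)*(l + 4)*(l - 5)*(l + 1):
= -21 * l^2+l^4 - 62 * l - 40+l^3 * 2
C) -21 * l^2+l^4 - 62 * l - 40+l^3 * 2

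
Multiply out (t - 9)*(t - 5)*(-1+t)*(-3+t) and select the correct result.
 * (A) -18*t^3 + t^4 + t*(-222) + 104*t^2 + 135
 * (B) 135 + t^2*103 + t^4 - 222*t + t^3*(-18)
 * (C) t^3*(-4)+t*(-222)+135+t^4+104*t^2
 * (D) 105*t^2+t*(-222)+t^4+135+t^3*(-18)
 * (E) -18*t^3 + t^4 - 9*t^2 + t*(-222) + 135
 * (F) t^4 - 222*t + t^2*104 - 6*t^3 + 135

Expanding (t - 9)*(t - 5)*(-1+t)*(-3+t):
= -18*t^3 + t^4 + t*(-222) + 104*t^2 + 135
A) -18*t^3 + t^4 + t*(-222) + 104*t^2 + 135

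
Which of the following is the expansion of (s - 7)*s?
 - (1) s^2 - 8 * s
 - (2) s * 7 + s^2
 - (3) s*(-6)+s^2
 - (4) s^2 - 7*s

Expanding (s - 7)*s:
= s^2 - 7*s
4) s^2 - 7*s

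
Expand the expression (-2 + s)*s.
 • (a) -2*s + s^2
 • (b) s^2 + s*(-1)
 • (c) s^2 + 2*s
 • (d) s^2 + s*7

Expanding (-2 + s)*s:
= -2*s + s^2
a) -2*s + s^2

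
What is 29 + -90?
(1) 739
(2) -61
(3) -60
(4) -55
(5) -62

29 + -90 = -61
2) -61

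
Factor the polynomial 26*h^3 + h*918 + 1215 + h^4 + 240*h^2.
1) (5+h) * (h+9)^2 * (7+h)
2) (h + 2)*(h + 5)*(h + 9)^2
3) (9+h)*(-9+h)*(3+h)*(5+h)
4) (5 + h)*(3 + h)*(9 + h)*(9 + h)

We need to factor 26*h^3 + h*918 + 1215 + h^4 + 240*h^2.
The factored form is (5 + h)*(3 + h)*(9 + h)*(9 + h).
4) (5 + h)*(3 + h)*(9 + h)*(9 + h)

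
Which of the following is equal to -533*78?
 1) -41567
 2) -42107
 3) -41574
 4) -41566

-533 * 78 = -41574
3) -41574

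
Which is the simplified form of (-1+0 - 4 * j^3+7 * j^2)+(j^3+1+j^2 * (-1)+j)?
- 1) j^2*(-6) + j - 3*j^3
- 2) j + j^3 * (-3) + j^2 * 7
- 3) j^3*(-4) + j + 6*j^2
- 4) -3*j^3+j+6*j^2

Adding the polynomials and combining like terms:
(-1 + 0 - 4*j^3 + 7*j^2) + (j^3 + 1 + j^2*(-1) + j)
= -3*j^3+j+6*j^2
4) -3*j^3+j+6*j^2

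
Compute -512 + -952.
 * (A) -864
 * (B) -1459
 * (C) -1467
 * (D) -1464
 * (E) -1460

-512 + -952 = -1464
D) -1464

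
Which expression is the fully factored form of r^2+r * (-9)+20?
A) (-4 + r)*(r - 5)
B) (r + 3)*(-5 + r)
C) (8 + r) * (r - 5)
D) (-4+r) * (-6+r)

We need to factor r^2+r * (-9)+20.
The factored form is (-4 + r)*(r - 5).
A) (-4 + r)*(r - 5)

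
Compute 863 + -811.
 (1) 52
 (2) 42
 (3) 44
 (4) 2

863 + -811 = 52
1) 52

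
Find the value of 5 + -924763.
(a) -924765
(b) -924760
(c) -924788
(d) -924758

5 + -924763 = -924758
d) -924758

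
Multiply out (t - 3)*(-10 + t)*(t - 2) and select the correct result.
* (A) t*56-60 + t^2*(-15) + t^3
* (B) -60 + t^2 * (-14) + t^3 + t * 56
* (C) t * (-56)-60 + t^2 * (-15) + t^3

Expanding (t - 3)*(-10 + t)*(t - 2):
= t*56-60 + t^2*(-15) + t^3
A) t*56-60 + t^2*(-15) + t^3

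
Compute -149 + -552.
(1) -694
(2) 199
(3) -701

-149 + -552 = -701
3) -701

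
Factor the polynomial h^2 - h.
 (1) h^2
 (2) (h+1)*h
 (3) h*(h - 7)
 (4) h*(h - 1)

We need to factor h^2 - h.
The factored form is h*(h - 1).
4) h*(h - 1)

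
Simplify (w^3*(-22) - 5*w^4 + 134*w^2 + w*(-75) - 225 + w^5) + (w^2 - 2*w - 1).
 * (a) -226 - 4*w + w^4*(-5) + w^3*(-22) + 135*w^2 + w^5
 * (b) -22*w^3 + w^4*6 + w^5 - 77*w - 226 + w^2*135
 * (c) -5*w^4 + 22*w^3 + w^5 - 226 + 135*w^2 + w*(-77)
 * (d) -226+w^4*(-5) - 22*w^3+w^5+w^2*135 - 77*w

Adding the polynomials and combining like terms:
(w^3*(-22) - 5*w^4 + 134*w^2 + w*(-75) - 225 + w^5) + (w^2 - 2*w - 1)
= -226+w^4*(-5) - 22*w^3+w^5+w^2*135 - 77*w
d) -226+w^4*(-5) - 22*w^3+w^5+w^2*135 - 77*w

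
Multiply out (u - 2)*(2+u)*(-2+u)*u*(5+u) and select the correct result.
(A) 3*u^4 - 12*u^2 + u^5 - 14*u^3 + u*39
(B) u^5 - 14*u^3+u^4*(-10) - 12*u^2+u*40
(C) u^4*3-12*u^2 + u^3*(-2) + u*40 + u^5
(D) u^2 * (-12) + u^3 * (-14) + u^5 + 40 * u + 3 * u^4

Expanding (u - 2)*(2+u)*(-2+u)*u*(5+u):
= u^2 * (-12) + u^3 * (-14) + u^5 + 40 * u + 3 * u^4
D) u^2 * (-12) + u^3 * (-14) + u^5 + 40 * u + 3 * u^4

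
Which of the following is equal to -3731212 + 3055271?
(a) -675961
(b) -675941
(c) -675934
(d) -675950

-3731212 + 3055271 = -675941
b) -675941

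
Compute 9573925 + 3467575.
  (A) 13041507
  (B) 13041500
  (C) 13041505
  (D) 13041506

9573925 + 3467575 = 13041500
B) 13041500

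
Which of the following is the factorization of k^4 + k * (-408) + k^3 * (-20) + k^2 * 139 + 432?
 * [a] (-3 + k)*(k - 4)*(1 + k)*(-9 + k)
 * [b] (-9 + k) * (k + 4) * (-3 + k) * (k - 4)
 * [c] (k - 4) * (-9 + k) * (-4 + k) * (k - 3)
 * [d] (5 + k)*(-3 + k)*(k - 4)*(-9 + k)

We need to factor k^4 + k * (-408) + k^3 * (-20) + k^2 * 139 + 432.
The factored form is (k - 4) * (-9 + k) * (-4 + k) * (k - 3).
c) (k - 4) * (-9 + k) * (-4 + k) * (k - 3)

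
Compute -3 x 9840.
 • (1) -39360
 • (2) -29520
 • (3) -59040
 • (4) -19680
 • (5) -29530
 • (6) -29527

-3 * 9840 = -29520
2) -29520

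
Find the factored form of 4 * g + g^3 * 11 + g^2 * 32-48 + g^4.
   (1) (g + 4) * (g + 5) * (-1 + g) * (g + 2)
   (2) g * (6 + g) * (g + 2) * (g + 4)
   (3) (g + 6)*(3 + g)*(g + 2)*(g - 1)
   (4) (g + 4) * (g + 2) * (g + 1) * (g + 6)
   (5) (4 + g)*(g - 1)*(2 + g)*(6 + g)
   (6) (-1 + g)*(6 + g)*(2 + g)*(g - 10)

We need to factor 4 * g + g^3 * 11 + g^2 * 32-48 + g^4.
The factored form is (4 + g)*(g - 1)*(2 + g)*(6 + g).
5) (4 + g)*(g - 1)*(2 + g)*(6 + g)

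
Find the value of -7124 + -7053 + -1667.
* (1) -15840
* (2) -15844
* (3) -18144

First: -7124 + -7053 = -14177
Then: -14177 + -1667 = -15844
2) -15844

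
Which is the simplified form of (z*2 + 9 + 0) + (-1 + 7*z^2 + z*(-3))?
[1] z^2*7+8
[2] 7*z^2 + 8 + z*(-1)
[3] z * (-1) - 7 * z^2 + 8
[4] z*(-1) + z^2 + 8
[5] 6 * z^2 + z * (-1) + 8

Adding the polynomials and combining like terms:
(z*2 + 9 + 0) + (-1 + 7*z^2 + z*(-3))
= 7*z^2 + 8 + z*(-1)
2) 7*z^2 + 8 + z*(-1)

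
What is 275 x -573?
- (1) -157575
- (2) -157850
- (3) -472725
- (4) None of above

275 * -573 = -157575
1) -157575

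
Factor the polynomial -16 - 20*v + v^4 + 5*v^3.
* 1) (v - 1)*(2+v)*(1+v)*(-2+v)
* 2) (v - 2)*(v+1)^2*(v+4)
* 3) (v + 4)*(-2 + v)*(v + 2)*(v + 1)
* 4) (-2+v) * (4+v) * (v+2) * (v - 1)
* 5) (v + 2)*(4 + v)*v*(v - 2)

We need to factor -16 - 20*v + v^4 + 5*v^3.
The factored form is (v + 4)*(-2 + v)*(v + 2)*(v + 1).
3) (v + 4)*(-2 + v)*(v + 2)*(v + 1)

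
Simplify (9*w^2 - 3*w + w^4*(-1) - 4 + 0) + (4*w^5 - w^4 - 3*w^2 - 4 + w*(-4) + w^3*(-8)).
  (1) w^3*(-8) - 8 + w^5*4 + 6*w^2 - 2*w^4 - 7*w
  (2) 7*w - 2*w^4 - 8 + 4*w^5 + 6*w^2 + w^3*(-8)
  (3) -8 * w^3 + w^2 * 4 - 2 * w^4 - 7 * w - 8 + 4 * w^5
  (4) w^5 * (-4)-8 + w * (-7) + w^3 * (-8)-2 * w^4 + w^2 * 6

Adding the polynomials and combining like terms:
(9*w^2 - 3*w + w^4*(-1) - 4 + 0) + (4*w^5 - w^4 - 3*w^2 - 4 + w*(-4) + w^3*(-8))
= w^3*(-8) - 8 + w^5*4 + 6*w^2 - 2*w^4 - 7*w
1) w^3*(-8) - 8 + w^5*4 + 6*w^2 - 2*w^4 - 7*w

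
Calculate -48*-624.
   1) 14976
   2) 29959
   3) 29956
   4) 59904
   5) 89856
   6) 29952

-48 * -624 = 29952
6) 29952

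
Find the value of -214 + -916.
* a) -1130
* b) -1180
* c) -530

-214 + -916 = -1130
a) -1130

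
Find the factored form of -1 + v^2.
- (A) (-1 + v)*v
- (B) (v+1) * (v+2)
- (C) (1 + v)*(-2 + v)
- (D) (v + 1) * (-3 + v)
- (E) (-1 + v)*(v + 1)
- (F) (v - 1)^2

We need to factor -1 + v^2.
The factored form is (-1 + v)*(v + 1).
E) (-1 + v)*(v + 1)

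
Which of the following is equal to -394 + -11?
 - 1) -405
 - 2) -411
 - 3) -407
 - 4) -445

-394 + -11 = -405
1) -405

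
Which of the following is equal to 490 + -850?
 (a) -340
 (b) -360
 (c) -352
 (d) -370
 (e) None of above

490 + -850 = -360
b) -360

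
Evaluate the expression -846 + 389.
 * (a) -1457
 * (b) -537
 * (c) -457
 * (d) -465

-846 + 389 = -457
c) -457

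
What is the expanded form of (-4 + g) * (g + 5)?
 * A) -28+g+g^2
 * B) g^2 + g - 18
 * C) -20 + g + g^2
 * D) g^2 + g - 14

Expanding (-4 + g) * (g + 5):
= -20 + g + g^2
C) -20 + g + g^2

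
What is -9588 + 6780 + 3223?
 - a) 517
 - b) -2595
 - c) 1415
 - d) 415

First: -9588 + 6780 = -2808
Then: -2808 + 3223 = 415
d) 415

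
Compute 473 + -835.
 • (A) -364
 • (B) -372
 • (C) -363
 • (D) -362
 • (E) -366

473 + -835 = -362
D) -362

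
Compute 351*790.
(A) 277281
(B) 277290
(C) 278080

351 * 790 = 277290
B) 277290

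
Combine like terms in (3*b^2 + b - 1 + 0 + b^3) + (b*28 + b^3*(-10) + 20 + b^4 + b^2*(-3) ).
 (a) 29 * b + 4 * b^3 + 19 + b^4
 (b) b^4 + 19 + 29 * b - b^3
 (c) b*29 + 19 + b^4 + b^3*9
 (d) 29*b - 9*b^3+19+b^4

Adding the polynomials and combining like terms:
(3*b^2 + b - 1 + 0 + b^3) + (b*28 + b^3*(-10) + 20 + b^4 + b^2*(-3))
= 29*b - 9*b^3+19+b^4
d) 29*b - 9*b^3+19+b^4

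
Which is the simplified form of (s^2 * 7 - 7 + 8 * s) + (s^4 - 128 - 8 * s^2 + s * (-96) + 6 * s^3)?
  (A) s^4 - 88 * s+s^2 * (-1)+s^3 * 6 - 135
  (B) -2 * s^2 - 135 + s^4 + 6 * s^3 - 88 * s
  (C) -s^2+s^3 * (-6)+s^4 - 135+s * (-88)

Adding the polynomials and combining like terms:
(s^2*7 - 7 + 8*s) + (s^4 - 128 - 8*s^2 + s*(-96) + 6*s^3)
= s^4 - 88 * s+s^2 * (-1)+s^3 * 6 - 135
A) s^4 - 88 * s+s^2 * (-1)+s^3 * 6 - 135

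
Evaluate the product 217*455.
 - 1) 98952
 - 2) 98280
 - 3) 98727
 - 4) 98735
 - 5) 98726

217 * 455 = 98735
4) 98735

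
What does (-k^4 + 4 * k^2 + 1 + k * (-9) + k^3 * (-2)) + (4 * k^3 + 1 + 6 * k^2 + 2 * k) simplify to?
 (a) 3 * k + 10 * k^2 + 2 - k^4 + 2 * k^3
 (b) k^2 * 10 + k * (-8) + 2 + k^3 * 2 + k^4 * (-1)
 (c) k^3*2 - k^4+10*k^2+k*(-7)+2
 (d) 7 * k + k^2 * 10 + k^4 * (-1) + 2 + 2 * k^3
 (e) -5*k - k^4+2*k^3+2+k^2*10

Adding the polynomials and combining like terms:
(-k^4 + 4*k^2 + 1 + k*(-9) + k^3*(-2)) + (4*k^3 + 1 + 6*k^2 + 2*k)
= k^3*2 - k^4+10*k^2+k*(-7)+2
c) k^3*2 - k^4+10*k^2+k*(-7)+2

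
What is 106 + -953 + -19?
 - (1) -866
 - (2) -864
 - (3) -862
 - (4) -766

First: 106 + -953 = -847
Then: -847 + -19 = -866
1) -866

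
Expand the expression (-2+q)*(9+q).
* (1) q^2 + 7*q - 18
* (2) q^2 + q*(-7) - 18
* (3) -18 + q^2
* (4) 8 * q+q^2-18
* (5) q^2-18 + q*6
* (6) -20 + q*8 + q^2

Expanding (-2+q)*(9+q):
= q^2 + 7*q - 18
1) q^2 + 7*q - 18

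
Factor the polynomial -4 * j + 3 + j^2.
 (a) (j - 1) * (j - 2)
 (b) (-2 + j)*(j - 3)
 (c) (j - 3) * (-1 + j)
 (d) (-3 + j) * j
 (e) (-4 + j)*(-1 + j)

We need to factor -4 * j + 3 + j^2.
The factored form is (j - 3) * (-1 + j).
c) (j - 3) * (-1 + j)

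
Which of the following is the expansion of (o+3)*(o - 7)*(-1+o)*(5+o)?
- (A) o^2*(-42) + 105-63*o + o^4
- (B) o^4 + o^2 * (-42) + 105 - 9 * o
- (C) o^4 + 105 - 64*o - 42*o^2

Expanding (o+3)*(o - 7)*(-1+o)*(5+o):
= o^4 + 105 - 64*o - 42*o^2
C) o^4 + 105 - 64*o - 42*o^2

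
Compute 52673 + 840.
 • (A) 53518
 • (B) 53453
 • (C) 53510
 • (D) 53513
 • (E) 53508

52673 + 840 = 53513
D) 53513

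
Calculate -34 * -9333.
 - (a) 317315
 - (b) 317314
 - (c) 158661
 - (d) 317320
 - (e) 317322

-34 * -9333 = 317322
e) 317322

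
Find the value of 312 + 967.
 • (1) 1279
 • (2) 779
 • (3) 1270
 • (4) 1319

312 + 967 = 1279
1) 1279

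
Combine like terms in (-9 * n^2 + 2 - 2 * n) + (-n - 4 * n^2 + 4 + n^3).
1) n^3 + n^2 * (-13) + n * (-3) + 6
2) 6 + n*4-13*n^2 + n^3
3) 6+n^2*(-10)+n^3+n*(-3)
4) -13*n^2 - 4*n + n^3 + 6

Adding the polynomials and combining like terms:
(-9*n^2 + 2 - 2*n) + (-n - 4*n^2 + 4 + n^3)
= n^3 + n^2 * (-13) + n * (-3) + 6
1) n^3 + n^2 * (-13) + n * (-3) + 6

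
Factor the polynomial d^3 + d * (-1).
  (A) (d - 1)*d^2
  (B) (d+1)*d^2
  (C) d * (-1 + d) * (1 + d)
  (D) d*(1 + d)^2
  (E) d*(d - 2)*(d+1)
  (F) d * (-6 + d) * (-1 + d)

We need to factor d^3 + d * (-1).
The factored form is d * (-1 + d) * (1 + d).
C) d * (-1 + d) * (1 + d)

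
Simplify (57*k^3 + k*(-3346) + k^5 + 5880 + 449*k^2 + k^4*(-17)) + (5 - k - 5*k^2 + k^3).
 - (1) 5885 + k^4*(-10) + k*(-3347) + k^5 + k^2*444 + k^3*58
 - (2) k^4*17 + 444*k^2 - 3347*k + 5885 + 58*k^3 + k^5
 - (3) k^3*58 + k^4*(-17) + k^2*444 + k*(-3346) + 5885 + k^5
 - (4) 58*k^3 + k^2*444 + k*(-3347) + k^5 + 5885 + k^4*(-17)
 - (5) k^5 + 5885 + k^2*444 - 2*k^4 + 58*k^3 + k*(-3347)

Adding the polynomials and combining like terms:
(57*k^3 + k*(-3346) + k^5 + 5880 + 449*k^2 + k^4*(-17)) + (5 - k - 5*k^2 + k^3)
= 58*k^3 + k^2*444 + k*(-3347) + k^5 + 5885 + k^4*(-17)
4) 58*k^3 + k^2*444 + k*(-3347) + k^5 + 5885 + k^4*(-17)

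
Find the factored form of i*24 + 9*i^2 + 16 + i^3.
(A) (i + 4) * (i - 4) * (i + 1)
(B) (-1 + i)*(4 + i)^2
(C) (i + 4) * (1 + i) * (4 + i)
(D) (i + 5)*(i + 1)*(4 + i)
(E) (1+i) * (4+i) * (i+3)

We need to factor i*24 + 9*i^2 + 16 + i^3.
The factored form is (i + 4) * (1 + i) * (4 + i).
C) (i + 4) * (1 + i) * (4 + i)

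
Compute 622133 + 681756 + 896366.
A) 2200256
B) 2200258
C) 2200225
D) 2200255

First: 622133 + 681756 = 1303889
Then: 1303889 + 896366 = 2200255
D) 2200255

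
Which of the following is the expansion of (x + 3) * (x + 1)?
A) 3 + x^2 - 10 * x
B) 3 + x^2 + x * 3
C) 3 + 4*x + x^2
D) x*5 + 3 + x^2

Expanding (x + 3) * (x + 1):
= 3 + 4*x + x^2
C) 3 + 4*x + x^2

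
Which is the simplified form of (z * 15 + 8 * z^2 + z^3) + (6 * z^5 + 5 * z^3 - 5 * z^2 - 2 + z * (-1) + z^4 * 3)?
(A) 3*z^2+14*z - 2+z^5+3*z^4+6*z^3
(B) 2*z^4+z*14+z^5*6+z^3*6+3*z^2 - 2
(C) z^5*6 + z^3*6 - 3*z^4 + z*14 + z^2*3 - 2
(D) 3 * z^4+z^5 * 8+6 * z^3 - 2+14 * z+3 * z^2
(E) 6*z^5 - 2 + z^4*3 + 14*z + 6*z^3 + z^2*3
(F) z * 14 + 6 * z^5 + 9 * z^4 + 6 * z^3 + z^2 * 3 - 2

Adding the polynomials and combining like terms:
(z*15 + 8*z^2 + z^3) + (6*z^5 + 5*z^3 - 5*z^2 - 2 + z*(-1) + z^4*3)
= 6*z^5 - 2 + z^4*3 + 14*z + 6*z^3 + z^2*3
E) 6*z^5 - 2 + z^4*3 + 14*z + 6*z^3 + z^2*3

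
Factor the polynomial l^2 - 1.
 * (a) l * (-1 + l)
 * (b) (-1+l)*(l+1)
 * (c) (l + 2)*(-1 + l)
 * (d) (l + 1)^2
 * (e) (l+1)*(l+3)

We need to factor l^2 - 1.
The factored form is (-1+l)*(l+1).
b) (-1+l)*(l+1)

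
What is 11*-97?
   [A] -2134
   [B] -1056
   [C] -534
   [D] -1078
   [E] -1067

11 * -97 = -1067
E) -1067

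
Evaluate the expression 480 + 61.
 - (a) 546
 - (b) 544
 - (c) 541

480 + 61 = 541
c) 541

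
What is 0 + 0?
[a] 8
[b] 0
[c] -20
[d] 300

0 + 0 = 0
b) 0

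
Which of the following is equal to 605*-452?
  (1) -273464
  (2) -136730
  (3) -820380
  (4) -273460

605 * -452 = -273460
4) -273460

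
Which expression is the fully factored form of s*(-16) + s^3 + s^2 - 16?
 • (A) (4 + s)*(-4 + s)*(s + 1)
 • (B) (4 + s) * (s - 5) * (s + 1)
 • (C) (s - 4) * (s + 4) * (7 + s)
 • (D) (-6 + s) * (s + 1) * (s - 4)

We need to factor s*(-16) + s^3 + s^2 - 16.
The factored form is (4 + s)*(-4 + s)*(s + 1).
A) (4 + s)*(-4 + s)*(s + 1)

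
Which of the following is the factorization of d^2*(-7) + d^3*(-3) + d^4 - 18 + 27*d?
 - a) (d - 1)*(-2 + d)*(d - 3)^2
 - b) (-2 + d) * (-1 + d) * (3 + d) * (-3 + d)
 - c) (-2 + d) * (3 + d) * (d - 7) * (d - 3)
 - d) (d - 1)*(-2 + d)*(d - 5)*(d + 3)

We need to factor d^2*(-7) + d^3*(-3) + d^4 - 18 + 27*d.
The factored form is (-2 + d) * (-1 + d) * (3 + d) * (-3 + d).
b) (-2 + d) * (-1 + d) * (3 + d) * (-3 + d)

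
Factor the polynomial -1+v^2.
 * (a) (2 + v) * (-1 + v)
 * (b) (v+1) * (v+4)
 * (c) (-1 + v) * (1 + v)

We need to factor -1+v^2.
The factored form is (-1 + v) * (1 + v).
c) (-1 + v) * (1 + v)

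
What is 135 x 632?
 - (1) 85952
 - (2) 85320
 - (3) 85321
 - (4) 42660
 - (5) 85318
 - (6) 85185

135 * 632 = 85320
2) 85320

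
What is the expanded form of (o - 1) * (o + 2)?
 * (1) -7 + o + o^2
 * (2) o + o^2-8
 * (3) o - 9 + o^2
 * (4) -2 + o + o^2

Expanding (o - 1) * (o + 2):
= -2 + o + o^2
4) -2 + o + o^2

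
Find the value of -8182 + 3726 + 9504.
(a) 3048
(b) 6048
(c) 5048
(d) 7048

First: -8182 + 3726 = -4456
Then: -4456 + 9504 = 5048
c) 5048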